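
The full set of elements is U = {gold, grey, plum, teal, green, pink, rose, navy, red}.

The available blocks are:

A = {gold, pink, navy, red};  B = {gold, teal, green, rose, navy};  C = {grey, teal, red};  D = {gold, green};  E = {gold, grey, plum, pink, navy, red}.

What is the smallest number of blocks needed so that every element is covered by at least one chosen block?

2

B and E cover everything between them: the union {gold, grey, plum, teal, green, pink, rose, navy, red} is all of U.
No single block has all 9 elements (the largest, E, has 6), so 2 is optimal.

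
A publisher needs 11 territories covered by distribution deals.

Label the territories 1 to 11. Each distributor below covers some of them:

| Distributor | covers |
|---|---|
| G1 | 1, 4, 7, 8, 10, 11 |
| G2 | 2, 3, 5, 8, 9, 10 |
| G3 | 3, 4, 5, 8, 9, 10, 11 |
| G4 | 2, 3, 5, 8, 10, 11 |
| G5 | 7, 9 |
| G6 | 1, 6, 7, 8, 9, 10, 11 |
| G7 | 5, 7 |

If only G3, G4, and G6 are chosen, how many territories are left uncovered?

0

Union of G3, G4, G6 = {1, 2, 3, 4, 5, 6, 7, 8, 9, 10, 11} — that's every territory, so 0 are uncovered.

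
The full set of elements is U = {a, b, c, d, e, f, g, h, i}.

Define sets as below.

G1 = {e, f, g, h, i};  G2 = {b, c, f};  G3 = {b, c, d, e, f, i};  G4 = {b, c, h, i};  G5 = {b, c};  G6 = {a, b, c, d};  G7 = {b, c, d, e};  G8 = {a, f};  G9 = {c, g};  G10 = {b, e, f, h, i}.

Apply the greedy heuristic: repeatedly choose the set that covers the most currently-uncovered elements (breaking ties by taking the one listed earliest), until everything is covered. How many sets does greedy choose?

3

Greedy: pick G3 (covers 6 new) → pick G1 (covers 2 new) → pick G6 (covers 1 new). Total picks: 3.
(The true minimum cover uses only 2 sets, so greedy is not optimal here.)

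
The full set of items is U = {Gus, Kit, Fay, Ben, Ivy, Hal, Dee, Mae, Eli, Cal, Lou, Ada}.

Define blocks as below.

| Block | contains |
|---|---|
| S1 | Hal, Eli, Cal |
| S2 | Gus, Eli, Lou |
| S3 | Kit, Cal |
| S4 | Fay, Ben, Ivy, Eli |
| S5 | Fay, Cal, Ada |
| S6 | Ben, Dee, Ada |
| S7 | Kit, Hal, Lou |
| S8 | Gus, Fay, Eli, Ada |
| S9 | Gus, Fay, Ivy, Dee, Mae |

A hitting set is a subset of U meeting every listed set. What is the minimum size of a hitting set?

Take H = {Gus, Ben, Hal, Cal}. Each listed block contains at least one of these, so H is a hitting set of size 4.
No choice of 3 items meets every block, so 4 is the minimum.

4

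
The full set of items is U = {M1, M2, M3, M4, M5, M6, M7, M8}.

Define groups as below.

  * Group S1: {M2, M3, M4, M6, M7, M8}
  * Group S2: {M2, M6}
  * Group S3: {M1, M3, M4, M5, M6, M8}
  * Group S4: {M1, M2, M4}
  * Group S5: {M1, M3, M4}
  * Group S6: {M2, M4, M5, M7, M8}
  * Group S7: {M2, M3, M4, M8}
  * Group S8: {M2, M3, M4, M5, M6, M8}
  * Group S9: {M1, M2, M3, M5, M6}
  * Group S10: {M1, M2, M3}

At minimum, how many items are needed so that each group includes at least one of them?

2

The 2 items {M2, M4} hit every group.
The groups S2, S5 are pairwise disjoint, so any hitting set needs a separate item for each — at least 2. Hence 2 is optimal.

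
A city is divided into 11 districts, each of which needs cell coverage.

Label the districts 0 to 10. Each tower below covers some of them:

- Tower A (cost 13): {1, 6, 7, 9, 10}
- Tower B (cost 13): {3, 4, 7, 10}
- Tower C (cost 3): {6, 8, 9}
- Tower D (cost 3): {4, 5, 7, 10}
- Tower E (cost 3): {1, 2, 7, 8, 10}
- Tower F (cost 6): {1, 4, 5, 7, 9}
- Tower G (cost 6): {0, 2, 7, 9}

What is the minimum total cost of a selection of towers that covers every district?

28

B, C, D, E, G together cover every district (B ∪ C ∪ D ∪ E ∪ G = {0, 1, 2, 3, 4, 5, 6, 7, 8, 9, 10}); total cost 13 + 3 + 3 + 3 + 6 = 28.
No covering selection has total cost below 28.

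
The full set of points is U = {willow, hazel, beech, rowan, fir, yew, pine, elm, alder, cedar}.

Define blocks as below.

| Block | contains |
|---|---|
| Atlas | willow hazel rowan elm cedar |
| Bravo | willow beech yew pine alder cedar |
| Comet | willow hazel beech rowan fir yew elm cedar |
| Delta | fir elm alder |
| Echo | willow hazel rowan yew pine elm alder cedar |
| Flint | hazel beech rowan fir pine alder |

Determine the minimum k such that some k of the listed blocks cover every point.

2

Bravo and Comet cover everything between them: the union {willow, hazel, beech, rowan, fir, yew, pine, elm, alder, cedar} is all of U.
No single block has all 10 points (the largest, Comet, has 8), so 2 is optimal.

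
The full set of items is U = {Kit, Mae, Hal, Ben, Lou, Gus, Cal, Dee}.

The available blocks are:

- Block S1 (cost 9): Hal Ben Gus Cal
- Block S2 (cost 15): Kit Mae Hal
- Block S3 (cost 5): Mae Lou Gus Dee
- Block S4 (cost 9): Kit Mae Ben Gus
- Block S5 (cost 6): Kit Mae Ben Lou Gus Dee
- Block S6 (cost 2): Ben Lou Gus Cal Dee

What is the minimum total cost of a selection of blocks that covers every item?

S1, S5 together cover every item (S1 ∪ S5 = {Kit, Mae, Hal, Ben, Lou, Gus, Cal, Dee}); total cost 9 + 6 = 15.
The greedy pick S6, S5, S1 costs 17; no covering selection beats 15.

15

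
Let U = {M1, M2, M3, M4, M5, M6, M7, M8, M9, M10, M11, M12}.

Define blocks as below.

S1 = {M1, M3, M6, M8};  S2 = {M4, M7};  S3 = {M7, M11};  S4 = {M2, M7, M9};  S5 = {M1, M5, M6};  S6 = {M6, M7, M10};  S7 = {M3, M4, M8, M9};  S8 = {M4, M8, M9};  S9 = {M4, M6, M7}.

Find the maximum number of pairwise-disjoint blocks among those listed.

S3, S5, S8 are pairwise disjoint (S3={M7,M11}; S5={M1,M5,M6}; S8={M4,M8,M9}).
Every remaining block overlaps one of these, and no 4 of the listed blocks are pairwise disjoint, so 3 is the maximum.

3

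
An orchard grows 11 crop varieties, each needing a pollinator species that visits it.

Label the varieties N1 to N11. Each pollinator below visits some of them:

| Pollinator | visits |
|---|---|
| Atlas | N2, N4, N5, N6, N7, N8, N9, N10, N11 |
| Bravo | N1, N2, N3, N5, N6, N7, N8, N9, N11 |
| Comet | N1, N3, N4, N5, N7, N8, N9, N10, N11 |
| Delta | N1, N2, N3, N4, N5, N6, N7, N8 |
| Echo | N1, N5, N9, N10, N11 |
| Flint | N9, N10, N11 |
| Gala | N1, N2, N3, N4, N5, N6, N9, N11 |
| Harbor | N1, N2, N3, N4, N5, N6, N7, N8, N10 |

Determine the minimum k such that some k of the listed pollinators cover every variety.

Bravo and Comet together: Bravo ∪ Comet = {N1, N2, N3, N4, N5, N6, N7, N8, N9, N10, N11} — every variety is covered.
No single pollinator has all 11 varieties (the largest, Atlas, has 9), so 2 is optimal.

2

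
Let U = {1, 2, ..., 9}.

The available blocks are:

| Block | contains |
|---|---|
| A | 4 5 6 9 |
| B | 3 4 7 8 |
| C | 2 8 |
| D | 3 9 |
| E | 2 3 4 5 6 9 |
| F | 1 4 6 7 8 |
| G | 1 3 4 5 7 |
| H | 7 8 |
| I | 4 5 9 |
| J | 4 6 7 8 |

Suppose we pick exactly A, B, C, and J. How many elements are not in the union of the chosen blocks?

Union of A, B, C, J = {2, 3, 4, 5, 6, 7, 8, 9}.
Not covered: 1 — 1 element.

1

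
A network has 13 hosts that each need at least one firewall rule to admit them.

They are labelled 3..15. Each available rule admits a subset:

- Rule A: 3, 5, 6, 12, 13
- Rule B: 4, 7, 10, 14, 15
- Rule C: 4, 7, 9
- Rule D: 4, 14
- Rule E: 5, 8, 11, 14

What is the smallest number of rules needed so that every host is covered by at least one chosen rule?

4

A and B and C and E together: A ∪ B ∪ C ∪ E = {3, 4, 5, 6, 7, 8, 9, 10, 11, 12, 13, 14, 15} — every host is covered.
Only E contains 8, so E is forced; the remaining 9 hosts need at least 3 more rules (each remaining rule adds at most 4) — so at least 4 rules are needed, and 4 is optimal.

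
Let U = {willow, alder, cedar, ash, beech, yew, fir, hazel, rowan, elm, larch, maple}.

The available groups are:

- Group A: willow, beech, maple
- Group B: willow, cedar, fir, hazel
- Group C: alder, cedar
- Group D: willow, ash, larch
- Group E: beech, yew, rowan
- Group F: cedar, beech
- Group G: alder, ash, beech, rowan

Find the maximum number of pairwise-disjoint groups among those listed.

3

C, D, E are pairwise disjoint (C={alder,cedar}; D={willow,ash,larch}; E={beech,yew,rowan}).
Every remaining group overlaps one of these, and no 4 of the listed groups are pairwise disjoint, so 3 is the maximum.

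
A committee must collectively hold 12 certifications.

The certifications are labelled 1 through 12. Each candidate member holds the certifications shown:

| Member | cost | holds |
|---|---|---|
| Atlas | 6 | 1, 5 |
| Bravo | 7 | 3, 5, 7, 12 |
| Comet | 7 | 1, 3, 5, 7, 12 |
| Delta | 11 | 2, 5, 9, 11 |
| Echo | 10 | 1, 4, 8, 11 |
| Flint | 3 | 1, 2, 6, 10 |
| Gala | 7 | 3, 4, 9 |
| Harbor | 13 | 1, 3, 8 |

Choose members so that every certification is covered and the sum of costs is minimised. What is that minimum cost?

27

Comet, Echo, Flint, Gala together cover every certification (Comet ∪ Echo ∪ Flint ∪ Gala = {1, 2, 3, 4, 5, 6, 7, 8, 9, 10, 11, 12}); total cost 7 + 10 + 3 + 7 = 27.
No covering selection has total cost below 27.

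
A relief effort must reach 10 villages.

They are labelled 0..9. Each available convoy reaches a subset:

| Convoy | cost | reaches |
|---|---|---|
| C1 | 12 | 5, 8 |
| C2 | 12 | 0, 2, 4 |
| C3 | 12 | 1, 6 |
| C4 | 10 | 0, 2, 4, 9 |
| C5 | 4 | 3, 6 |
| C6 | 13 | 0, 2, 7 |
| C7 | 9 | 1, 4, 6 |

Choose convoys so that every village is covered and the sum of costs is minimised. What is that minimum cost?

48

C1, C4, C5, C6, C7 together cover every village (C1 ∪ C4 ∪ C5 ∪ C6 ∪ C7 = {0, 1, 2, 3, 4, 5, 6, 7, 8, 9}); total cost 12 + 10 + 4 + 13 + 9 = 48.
No covering selection has total cost below 48.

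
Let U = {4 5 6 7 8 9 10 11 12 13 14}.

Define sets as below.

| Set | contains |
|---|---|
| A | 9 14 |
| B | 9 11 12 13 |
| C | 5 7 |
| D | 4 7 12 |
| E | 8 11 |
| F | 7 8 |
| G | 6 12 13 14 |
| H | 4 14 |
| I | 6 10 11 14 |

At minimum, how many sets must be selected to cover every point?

5

B, C, D, F, and I cover everything between them: the union {4, 5, 6, 7, 8, 9, 10, 11, 12, 13, 14} is all of U.
No 4 of the 9 sets cover everything (all 126 combinations miss at least one point), so 5 is optimal.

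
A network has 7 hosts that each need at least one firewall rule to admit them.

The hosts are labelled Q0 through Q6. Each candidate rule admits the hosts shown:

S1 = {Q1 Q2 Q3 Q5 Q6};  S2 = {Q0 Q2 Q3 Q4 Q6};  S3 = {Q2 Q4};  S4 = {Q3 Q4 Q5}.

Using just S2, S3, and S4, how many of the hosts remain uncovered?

1

Union of S2, S3, S4 = {Q0, Q2, Q3, Q4, Q5, Q6}.
Not covered: Q1 — 1 host.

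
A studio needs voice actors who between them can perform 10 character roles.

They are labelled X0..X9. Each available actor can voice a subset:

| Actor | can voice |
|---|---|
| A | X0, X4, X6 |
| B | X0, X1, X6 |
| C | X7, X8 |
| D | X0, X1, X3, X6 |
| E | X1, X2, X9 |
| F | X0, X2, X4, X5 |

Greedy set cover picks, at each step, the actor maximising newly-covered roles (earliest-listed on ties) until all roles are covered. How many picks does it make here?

4

Greedy: pick D (covers 4 new) → pick F (covers 3 new) → pick C (covers 2 new) → pick E (covers 1 new). Total picks: 4.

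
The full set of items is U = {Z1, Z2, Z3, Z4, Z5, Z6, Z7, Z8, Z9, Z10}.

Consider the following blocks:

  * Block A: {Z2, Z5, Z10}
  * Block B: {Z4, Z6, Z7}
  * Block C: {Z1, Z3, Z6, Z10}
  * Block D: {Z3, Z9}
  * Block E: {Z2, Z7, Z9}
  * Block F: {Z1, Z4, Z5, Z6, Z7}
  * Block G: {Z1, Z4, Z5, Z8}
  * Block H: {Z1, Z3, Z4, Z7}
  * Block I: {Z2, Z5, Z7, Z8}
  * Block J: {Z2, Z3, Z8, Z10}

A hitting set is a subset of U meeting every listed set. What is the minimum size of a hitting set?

3

The 3 items {Z2, Z3, Z4} hit every block.
The blocks A, B, D are pairwise disjoint, so any hitting set needs a separate item for each — at least 3. Hence 3 is optimal.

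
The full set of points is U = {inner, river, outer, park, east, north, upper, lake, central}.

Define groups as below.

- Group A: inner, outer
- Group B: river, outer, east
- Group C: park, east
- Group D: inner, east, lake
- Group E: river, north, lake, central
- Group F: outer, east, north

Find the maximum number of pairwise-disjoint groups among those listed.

A, C, E are pairwise disjoint (A={inner,outer}; C={park,east}; E={river,north,lake,central}).
Every remaining group overlaps one of these, and no 4 of the listed groups are pairwise disjoint, so 3 is the maximum.

3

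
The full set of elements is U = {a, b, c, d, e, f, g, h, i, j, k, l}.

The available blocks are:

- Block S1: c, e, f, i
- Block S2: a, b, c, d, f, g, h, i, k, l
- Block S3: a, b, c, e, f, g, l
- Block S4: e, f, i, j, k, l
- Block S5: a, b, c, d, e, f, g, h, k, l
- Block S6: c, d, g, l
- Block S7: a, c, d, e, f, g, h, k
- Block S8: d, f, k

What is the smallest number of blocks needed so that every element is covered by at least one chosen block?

2

Take {S2, S4}. Their union is {a, b, c, d, e, f, g, h, i, j, k, l}, which is all 12 elements.
No single block has all 12 elements (the largest, S2, has 10), so 2 is optimal.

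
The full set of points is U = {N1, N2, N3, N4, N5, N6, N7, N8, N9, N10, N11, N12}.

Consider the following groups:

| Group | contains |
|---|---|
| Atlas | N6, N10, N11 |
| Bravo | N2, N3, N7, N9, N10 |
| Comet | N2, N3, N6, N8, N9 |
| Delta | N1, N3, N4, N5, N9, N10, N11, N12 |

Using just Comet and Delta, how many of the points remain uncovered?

Union of Comet, Delta = {N1, N2, N3, N4, N5, N6, N8, N9, N10, N11, N12}.
Not covered: N7 — 1 point.

1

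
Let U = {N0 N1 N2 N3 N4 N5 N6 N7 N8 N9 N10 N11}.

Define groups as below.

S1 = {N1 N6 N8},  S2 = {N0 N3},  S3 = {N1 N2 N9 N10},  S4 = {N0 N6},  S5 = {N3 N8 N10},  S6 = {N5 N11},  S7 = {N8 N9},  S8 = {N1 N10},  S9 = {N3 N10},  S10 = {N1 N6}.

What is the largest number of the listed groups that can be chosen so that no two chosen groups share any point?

S4, S6, S7, S9 are pairwise disjoint (S4={N0,N6}; S6={N5,N11}; S7={N8,N9}; S9={N3,N10}).
Every remaining group overlaps one of these, and no 5 of the listed groups are pairwise disjoint, so 4 is the maximum.

4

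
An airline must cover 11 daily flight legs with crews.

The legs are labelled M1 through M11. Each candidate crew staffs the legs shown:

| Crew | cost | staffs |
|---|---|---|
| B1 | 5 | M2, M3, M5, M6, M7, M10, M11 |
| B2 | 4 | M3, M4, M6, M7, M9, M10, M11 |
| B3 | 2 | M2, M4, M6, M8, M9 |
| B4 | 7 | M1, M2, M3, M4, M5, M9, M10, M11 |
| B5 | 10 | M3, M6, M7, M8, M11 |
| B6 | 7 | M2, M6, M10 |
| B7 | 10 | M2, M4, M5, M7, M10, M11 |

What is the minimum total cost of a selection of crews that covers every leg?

13

B2, B3, B4 together cover every leg (B2 ∪ B3 ∪ B4 = {M1, M2, M3, M4, M5, M6, M7, M8, M9, M10, M11}); total cost 4 + 2 + 7 = 13.
The greedy pick B3, B1, B4 costs 14; no covering selection beats 13.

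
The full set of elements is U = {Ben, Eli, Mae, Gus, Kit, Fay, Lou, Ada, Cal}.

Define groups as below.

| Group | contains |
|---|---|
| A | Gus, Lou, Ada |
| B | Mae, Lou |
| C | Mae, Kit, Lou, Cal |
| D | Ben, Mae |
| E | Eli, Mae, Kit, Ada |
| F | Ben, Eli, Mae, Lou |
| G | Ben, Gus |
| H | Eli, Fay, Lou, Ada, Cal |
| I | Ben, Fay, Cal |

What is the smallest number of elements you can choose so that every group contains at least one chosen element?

T = {Ben, Eli, Lou} meets every group (each contains at least one member of T), and |T| = 3.
No choice of 2 elements meets every group, so 3 is the minimum.

3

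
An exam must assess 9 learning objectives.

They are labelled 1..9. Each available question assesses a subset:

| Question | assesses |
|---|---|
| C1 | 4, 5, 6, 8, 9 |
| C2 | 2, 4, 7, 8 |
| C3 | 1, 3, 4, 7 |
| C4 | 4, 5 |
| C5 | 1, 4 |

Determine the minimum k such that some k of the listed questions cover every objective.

C1 and C2 and C3 together: C1 ∪ C2 ∪ C3 = {1, 2, 3, 4, 5, 6, 7, 8, 9} — every objective is covered.
Only C2 contains 2, so C2 is forced; the remaining 5 objectives need at least 2 more questions (each remaining question adds at most 3) — so at least 3 questions are needed, and 3 is optimal.

3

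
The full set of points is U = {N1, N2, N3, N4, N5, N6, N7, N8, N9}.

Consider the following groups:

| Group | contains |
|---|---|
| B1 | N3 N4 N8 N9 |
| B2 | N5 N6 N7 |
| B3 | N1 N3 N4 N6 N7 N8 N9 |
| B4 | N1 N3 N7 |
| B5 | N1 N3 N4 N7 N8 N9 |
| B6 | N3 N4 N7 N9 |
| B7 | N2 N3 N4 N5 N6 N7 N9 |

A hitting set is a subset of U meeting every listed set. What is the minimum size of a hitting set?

2

The 2 points {N7, N9} hit every group.
The groups B1, B2 are pairwise disjoint, so any hitting set needs a separate point for each — at least 2. Hence 2 is optimal.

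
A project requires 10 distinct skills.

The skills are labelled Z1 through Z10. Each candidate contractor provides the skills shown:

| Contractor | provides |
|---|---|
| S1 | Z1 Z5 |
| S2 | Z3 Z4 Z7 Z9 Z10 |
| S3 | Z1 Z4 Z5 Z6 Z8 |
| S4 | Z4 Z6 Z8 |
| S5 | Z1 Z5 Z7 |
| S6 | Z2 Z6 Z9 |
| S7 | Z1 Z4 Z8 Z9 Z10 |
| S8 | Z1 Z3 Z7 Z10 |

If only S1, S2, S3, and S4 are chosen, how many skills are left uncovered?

Union of S1, S2, S3, S4 = {Z1, Z3, Z4, Z5, Z6, Z7, Z8, Z9, Z10}.
Not covered: Z2 — 1 skill.

1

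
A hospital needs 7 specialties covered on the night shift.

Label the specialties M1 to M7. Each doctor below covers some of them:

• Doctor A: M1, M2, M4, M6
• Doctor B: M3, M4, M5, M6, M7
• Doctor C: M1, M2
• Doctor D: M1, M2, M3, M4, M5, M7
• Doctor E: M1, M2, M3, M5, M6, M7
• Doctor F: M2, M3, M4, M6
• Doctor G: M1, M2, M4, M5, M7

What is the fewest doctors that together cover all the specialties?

2

E and G together: E ∪ G = {M1, M2, M3, M4, M5, M6, M7} — every specialty is covered.
No single doctor has all 7 specialties (the largest, D, has 6), so 2 is optimal.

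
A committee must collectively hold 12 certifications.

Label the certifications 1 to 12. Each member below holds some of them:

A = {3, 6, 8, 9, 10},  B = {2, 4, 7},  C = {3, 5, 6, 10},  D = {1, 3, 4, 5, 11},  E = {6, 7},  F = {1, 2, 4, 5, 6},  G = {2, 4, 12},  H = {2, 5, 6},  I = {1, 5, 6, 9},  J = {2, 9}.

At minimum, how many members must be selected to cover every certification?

A and D and E and G together: A ∪ D ∪ E ∪ G = {1, 2, 3, 4, 5, 6, 7, 8, 9, 10, 11, 12} — every certification is covered.
No 3 of the 10 members cover everything (all 120 combinations miss at least one certification), so 4 is optimal.

4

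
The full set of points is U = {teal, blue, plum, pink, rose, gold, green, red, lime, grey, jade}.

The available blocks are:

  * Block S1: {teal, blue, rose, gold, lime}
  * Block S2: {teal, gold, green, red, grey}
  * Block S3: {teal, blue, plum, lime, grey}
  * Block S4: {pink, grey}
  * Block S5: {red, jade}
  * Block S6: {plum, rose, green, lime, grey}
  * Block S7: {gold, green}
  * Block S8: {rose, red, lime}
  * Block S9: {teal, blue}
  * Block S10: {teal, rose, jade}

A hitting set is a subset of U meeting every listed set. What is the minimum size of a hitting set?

H = {teal, pink, green, red} meets every block (each contains at least one member of H), and |H| = 4.
The blocks S4, S5, S7, S9 are pairwise disjoint, so any hitting set needs a separate point for each — at least 4. Hence 4 is optimal.

4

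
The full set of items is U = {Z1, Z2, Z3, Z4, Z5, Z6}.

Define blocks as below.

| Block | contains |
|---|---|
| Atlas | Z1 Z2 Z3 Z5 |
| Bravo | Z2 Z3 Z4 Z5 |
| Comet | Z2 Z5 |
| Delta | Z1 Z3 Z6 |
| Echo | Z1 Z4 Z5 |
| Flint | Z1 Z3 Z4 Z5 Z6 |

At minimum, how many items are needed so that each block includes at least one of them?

H = {Z5, Z6} meets every block (each contains at least one member of H), and |H| = 2.
The blocks Comet, Delta are pairwise disjoint, so any hitting set needs a separate item for each — at least 2. Hence 2 is optimal.

2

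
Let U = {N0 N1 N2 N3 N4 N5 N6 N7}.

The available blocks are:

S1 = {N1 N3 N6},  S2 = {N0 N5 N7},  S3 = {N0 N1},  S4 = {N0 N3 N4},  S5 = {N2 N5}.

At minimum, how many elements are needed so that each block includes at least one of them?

3

The 3 elements {N0, N1, N5} hit every block.
No choice of 2 elements meets every block, so 3 is the minimum.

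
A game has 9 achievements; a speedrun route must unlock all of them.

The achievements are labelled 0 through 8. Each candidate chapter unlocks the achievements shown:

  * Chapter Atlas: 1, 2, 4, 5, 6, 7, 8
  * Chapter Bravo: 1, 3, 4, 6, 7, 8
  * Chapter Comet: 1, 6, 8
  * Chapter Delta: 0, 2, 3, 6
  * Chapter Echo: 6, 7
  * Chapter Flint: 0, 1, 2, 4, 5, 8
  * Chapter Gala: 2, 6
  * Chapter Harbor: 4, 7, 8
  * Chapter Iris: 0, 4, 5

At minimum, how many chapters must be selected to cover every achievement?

2

Take {Atlas, Delta}. Their union is {0, 1, 2, 3, 4, 5, 6, 7, 8}, which is all 9 achievements.
No single chapter has all 9 achievements (the largest, Atlas, has 7), so 2 is optimal.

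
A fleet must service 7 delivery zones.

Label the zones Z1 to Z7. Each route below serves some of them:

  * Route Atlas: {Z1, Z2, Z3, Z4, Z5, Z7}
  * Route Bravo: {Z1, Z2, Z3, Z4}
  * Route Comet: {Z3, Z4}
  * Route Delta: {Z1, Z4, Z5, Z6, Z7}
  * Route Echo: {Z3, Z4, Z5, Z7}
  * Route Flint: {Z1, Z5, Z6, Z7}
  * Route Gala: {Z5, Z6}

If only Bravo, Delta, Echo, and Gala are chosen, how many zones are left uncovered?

Union of Bravo, Delta, Echo, Gala = {Z1, Z2, Z3, Z4, Z5, Z6, Z7} — that's every zone, so 0 are uncovered.

0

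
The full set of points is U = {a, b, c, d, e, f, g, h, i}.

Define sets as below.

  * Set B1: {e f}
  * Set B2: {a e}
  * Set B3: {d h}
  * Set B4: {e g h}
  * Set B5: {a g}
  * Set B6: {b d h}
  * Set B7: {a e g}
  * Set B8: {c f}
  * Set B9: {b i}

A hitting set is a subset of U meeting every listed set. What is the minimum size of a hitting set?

Take T = {a, b, f, h}. Each listed set contains at least one of these, so T is a hitting set of size 4.
The sets B2, B3, B8, B9 are pairwise disjoint, so any hitting set needs a separate point for each — at least 4. Hence 4 is optimal.

4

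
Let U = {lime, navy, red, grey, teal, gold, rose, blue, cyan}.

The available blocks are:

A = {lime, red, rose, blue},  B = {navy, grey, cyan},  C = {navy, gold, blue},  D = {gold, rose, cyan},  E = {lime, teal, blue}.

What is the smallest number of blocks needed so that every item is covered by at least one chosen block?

4

A and B and C and E together: A ∪ B ∪ C ∪ E = {lime, navy, red, grey, teal, gold, rose, blue, cyan} — every item is covered.
No 3 of the 5 blocks cover everything (all 10 combinations miss at least one item), so 4 is optimal.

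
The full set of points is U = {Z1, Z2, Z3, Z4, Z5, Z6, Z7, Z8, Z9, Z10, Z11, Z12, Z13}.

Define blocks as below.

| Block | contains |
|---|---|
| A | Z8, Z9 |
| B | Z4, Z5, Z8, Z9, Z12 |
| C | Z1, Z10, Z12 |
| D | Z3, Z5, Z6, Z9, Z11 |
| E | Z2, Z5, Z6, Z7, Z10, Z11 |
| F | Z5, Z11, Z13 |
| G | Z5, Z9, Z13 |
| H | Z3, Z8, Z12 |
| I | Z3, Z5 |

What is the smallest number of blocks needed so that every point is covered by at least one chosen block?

5

B and C and D and E and F together: B ∪ C ∪ D ∪ E ∪ F = {Z1, Z2, Z3, Z4, Z5, Z6, Z7, Z8, Z9, Z10, Z11, Z12, Z13} — every point is covered.
No 4 of the 9 blocks cover everything (all 126 combinations miss at least one point), so 5 is optimal.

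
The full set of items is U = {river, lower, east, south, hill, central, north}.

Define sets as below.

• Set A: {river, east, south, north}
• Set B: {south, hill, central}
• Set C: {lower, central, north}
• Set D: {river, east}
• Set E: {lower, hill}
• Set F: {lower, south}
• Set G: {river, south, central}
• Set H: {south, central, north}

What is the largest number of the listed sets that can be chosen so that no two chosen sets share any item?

3

D, E, H are pairwise disjoint (D={river,east}; E={lower,hill}; H={south,central,north}).
Every remaining set overlaps one of these, and no 4 of the listed sets are pairwise disjoint, so 3 is the maximum.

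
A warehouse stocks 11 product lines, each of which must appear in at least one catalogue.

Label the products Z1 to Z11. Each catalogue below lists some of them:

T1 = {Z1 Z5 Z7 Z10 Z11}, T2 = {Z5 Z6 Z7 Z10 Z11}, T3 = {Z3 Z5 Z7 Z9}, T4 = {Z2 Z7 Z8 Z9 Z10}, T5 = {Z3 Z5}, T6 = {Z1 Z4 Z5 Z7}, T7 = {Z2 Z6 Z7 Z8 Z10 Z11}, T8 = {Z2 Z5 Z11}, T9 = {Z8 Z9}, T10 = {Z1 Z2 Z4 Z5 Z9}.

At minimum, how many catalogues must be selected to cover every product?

Take {T5, T7, T10}. Their union is {Z1, Z2, Z3, Z4, Z5, Z6, Z7, Z8, Z9, Z10, Z11}, which is all 11 products.
No 2 of the 10 catalogues cover everything (all 45 combinations miss at least one product), so 3 is optimal.

3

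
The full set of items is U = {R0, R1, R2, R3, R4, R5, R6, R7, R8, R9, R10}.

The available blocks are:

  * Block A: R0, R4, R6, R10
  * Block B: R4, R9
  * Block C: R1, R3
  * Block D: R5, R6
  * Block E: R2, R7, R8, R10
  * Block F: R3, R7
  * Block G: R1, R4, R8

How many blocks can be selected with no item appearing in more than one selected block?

4

B, C, D, E are pairwise disjoint (B={R4,R9}; C={R1,R3}; D={R5,R6}; E={R2,R7,R8,R10}).
Every remaining block overlaps one of these, and no 5 of the listed blocks are pairwise disjoint, so 4 is the maximum.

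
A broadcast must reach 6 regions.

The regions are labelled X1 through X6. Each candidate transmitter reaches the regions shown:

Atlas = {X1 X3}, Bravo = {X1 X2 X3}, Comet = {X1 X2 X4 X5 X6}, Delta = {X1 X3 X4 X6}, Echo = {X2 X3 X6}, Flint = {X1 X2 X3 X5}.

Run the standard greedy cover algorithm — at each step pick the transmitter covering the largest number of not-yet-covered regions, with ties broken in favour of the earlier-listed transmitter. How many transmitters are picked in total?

2

Greedy: pick Comet (covers 5 new) → pick Atlas (covers 1 new). Total picks: 2.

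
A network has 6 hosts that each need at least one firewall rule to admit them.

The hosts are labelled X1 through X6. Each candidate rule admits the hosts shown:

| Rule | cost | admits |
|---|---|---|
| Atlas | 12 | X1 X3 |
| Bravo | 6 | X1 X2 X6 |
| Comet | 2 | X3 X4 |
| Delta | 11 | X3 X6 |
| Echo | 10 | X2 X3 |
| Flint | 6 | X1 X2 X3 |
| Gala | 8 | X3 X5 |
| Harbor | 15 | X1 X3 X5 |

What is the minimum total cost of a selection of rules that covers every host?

16

Bravo, Comet, Gala together cover every host (Bravo ∪ Comet ∪ Gala = {X1, X2, X3, X4, X5, X6}); total cost 6 + 2 + 8 = 16.
No covering selection has total cost below 16.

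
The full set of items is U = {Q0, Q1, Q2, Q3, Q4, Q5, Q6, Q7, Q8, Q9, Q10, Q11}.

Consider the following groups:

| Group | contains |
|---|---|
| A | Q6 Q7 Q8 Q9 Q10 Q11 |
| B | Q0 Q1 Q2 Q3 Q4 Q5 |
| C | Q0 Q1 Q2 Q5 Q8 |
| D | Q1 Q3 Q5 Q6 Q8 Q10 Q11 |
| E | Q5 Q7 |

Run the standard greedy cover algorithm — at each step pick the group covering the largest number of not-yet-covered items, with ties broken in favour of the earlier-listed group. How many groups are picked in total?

Greedy: pick D (covers 7 new) → pick B (covers 3 new) → pick A (covers 2 new). Total picks: 3.
(The true minimum cover uses only 2 groups, so greedy is not optimal here.)

3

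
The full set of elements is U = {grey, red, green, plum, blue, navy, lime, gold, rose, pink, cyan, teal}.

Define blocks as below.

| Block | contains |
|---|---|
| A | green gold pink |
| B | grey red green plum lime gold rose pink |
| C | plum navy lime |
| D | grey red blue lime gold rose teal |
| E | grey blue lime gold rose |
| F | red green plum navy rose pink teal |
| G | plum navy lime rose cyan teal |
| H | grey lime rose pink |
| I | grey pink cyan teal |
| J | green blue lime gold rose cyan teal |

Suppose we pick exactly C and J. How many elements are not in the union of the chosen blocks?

Union of C, J = {green, plum, blue, navy, lime, gold, rose, cyan, teal}.
Not covered: grey, red, pink — 3 elements.

3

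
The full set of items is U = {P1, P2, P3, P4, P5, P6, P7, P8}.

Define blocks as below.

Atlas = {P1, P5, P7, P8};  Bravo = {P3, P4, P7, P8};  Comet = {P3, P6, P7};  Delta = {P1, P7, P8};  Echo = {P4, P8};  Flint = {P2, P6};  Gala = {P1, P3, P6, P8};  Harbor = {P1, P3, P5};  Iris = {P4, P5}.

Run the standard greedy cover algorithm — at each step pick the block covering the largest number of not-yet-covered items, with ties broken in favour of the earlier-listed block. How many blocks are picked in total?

3

Greedy: pick Atlas (covers 4 new) → pick Bravo (covers 2 new) → pick Flint (covers 2 new). Total picks: 3.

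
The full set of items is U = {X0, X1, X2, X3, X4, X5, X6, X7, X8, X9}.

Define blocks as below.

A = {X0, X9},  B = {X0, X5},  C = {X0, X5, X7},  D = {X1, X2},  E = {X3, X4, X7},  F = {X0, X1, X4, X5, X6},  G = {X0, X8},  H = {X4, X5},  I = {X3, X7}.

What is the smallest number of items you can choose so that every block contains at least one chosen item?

The 4 items {X0, X2, X5, X7} hit every block.
The blocks A, D, H, I are pairwise disjoint, so any hitting set needs a separate item for each — at least 4. Hence 4 is optimal.

4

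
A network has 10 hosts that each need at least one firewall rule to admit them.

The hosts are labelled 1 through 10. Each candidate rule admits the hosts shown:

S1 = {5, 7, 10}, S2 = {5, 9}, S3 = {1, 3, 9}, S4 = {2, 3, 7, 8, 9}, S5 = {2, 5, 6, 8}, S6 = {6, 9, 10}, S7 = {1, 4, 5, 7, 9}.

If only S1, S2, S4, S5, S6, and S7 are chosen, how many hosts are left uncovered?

Union of S1, S2, S4, S5, S6, S7 = {1, 2, 3, 4, 5, 6, 7, 8, 9, 10} — that's every host, so 0 are uncovered.

0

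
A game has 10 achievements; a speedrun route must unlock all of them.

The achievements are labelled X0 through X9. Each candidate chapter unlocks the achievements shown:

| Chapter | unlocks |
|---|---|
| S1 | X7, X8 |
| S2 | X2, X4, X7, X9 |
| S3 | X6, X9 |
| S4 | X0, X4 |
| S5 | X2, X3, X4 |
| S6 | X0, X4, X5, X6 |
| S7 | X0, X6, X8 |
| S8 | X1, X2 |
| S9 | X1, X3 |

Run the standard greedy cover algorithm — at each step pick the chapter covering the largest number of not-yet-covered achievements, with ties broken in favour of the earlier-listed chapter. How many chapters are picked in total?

Greedy: pick S2 (covers 4 new) → pick S6 (covers 3 new) → pick S9 (covers 2 new) → pick S1 (covers 1 new). Total picks: 4.

4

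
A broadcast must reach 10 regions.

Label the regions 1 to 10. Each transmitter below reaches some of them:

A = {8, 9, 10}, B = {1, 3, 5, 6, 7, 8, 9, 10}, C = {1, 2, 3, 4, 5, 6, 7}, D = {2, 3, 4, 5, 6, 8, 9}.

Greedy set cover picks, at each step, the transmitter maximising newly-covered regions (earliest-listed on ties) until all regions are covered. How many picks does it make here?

2

Greedy: pick B (covers 8 new) → pick C (covers 2 new). Total picks: 2.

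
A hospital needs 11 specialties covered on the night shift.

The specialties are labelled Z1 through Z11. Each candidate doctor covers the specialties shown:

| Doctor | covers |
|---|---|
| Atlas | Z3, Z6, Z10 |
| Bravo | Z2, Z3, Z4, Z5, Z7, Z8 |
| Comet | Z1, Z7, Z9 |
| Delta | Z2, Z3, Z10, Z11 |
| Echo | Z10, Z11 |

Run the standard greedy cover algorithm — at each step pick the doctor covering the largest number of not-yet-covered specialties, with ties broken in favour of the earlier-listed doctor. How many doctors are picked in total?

Greedy: pick Bravo (covers 6 new) → pick Atlas (covers 2 new) → pick Comet (covers 2 new) → pick Delta (covers 1 new). Total picks: 4.

4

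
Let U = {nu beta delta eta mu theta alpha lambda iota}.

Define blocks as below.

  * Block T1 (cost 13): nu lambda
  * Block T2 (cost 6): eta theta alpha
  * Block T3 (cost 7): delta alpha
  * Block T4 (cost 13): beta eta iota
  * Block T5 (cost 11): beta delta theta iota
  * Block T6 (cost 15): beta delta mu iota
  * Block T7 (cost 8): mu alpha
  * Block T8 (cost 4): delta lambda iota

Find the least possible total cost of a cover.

34

T1, T2, T6 together cover every point (T1 ∪ T2 ∪ T6 = {nu, beta, delta, eta, mu, theta, alpha, lambda, iota}); total cost 13 + 6 + 15 = 34.
The greedy pick T8, T2, T6, T1 costs 38; no covering selection beats 34.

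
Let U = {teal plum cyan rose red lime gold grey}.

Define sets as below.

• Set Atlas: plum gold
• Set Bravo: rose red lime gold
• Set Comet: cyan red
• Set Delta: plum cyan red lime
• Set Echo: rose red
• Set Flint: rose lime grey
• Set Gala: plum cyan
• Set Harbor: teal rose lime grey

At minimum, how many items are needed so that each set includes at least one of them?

The 3 items {cyan, rose, gold} hit every set.
The sets Atlas, Comet, Flint are pairwise disjoint, so any hitting set needs a separate item for each — at least 3. Hence 3 is optimal.

3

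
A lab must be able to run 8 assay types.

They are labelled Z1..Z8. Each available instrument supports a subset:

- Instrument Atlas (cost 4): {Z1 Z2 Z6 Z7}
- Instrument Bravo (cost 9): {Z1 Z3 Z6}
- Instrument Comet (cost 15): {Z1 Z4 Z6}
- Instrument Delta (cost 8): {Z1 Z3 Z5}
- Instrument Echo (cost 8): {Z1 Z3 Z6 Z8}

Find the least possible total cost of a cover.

Atlas, Comet, Delta, Echo together cover every assay (Atlas ∪ Comet ∪ Delta ∪ Echo = {Z1, Z2, Z3, Z4, Z5, Z6, Z7, Z8}); total cost 4 + 15 + 8 + 8 = 35.
No covering selection has total cost below 35.

35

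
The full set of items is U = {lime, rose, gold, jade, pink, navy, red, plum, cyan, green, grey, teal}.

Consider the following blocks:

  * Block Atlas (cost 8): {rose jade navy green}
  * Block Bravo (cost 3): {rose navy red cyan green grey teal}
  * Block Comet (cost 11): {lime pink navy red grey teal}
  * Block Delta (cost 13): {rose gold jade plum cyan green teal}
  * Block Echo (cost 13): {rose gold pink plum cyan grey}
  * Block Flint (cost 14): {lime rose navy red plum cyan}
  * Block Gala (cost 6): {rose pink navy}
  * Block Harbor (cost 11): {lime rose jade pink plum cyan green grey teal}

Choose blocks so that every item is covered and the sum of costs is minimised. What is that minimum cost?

Comet, Delta together cover every item (Comet ∪ Delta = {lime, rose, gold, jade, pink, navy, red, plum, cyan, green, grey, teal}); total cost 11 + 13 = 24.
The greedy pick Bravo, Harbor, Delta costs 27; no covering selection beats 24.

24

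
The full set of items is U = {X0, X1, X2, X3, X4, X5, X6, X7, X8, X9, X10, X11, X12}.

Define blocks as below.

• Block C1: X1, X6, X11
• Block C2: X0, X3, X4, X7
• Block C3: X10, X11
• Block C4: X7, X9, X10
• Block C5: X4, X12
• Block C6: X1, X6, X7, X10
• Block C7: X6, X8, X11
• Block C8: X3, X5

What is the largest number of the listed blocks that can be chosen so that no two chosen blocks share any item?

4

C1, C4, C5, C8 are pairwise disjoint (C1={X1,X6,X11}; C4={X7,X9,X10}; C5={X4,X12}; C8={X3,X5}).
Every remaining block overlaps one of these, and no 5 of the listed blocks are pairwise disjoint, so 4 is the maximum.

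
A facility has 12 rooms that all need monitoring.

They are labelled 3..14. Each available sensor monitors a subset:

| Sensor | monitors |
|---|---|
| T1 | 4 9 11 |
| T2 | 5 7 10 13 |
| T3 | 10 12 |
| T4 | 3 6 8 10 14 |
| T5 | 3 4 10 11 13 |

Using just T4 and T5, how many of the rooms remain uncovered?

4

Union of T4, T5 = {3, 4, 6, 8, 10, 11, 13, 14}.
Not covered: 5, 7, 9, 12 — 4 rooms.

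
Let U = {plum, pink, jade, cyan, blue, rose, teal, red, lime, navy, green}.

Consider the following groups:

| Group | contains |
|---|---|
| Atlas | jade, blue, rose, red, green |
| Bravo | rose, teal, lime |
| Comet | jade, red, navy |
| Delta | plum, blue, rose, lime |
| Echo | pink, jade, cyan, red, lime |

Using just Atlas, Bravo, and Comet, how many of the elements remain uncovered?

3

Union of Atlas, Bravo, Comet = {jade, blue, rose, teal, red, lime, navy, green}.
Not covered: plum, pink, cyan — 3 elements.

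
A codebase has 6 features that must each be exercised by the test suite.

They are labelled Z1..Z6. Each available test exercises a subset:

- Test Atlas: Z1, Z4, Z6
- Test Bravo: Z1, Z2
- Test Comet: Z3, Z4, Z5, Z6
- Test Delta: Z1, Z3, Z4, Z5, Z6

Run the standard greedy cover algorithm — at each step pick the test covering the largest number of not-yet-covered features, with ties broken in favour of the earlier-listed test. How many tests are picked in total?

Greedy: pick Delta (covers 5 new) → pick Bravo (covers 1 new). Total picks: 2.

2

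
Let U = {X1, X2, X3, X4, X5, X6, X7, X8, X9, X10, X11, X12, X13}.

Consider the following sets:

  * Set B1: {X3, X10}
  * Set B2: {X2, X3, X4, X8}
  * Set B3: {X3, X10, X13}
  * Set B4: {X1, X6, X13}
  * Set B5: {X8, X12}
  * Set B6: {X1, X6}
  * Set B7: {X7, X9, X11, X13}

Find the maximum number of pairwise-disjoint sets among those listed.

4

B1, B5, B6, B7 are pairwise disjoint (B1={X3,X10}; B5={X8,X12}; B6={X1,X6}; B7={X7,X9,X11,X13}).
Every remaining set overlaps one of these, and no 5 of the listed sets are pairwise disjoint, so 4 is the maximum.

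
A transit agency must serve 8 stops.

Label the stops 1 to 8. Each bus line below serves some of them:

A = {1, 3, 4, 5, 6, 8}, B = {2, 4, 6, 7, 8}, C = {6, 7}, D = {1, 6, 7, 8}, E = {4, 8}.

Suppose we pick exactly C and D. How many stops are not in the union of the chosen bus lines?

Union of C, D = {1, 6, 7, 8}.
Not covered: 2, 3, 4, 5 — 4 stops.

4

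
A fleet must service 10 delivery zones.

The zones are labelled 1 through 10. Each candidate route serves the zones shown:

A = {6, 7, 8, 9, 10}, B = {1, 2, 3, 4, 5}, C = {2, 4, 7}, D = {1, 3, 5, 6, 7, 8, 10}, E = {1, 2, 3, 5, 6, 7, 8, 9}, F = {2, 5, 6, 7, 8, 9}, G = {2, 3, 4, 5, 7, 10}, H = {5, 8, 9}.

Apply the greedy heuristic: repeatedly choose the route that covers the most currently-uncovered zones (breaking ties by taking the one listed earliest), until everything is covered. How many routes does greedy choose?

Greedy: pick E (covers 8 new) → pick G (covers 2 new). Total picks: 2.

2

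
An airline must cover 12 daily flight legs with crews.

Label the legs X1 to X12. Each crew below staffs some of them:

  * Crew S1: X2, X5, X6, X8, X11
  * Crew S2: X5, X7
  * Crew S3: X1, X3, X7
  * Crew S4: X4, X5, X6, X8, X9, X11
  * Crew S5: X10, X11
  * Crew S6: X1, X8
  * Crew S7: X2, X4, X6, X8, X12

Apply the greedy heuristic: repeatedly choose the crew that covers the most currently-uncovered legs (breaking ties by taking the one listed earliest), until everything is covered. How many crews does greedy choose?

4

Greedy: pick S4 (covers 6 new) → pick S3 (covers 3 new) → pick S7 (covers 2 new) → pick S5 (covers 1 new). Total picks: 4.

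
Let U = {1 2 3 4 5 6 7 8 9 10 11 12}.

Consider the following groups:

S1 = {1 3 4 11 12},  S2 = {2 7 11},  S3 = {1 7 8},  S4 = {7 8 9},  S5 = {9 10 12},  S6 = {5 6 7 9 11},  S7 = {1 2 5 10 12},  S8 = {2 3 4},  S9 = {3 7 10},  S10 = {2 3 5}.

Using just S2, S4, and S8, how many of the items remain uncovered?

Union of S2, S4, S8 = {2, 3, 4, 7, 8, 9, 11}.
Not covered: 1, 5, 6, 10, 12 — 5 items.

5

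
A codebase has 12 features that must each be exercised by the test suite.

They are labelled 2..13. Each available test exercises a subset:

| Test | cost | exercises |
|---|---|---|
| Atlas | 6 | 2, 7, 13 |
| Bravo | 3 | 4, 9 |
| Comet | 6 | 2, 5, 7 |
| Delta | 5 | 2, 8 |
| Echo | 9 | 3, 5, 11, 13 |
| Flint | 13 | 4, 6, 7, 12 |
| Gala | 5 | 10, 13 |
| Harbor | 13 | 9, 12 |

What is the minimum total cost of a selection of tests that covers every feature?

35

Bravo, Delta, Echo, Flint, Gala together cover every feature (Bravo ∪ Delta ∪ Echo ∪ Flint ∪ Gala = {2, 3, 4, 5, 6, 7, 8, 9, 10, 11, 12, 13}); total cost 3 + 5 + 9 + 13 + 5 = 35.
The greedy pick Bravo, Atlas, Echo, Delta, Gala, Flint costs 41; no covering selection beats 35.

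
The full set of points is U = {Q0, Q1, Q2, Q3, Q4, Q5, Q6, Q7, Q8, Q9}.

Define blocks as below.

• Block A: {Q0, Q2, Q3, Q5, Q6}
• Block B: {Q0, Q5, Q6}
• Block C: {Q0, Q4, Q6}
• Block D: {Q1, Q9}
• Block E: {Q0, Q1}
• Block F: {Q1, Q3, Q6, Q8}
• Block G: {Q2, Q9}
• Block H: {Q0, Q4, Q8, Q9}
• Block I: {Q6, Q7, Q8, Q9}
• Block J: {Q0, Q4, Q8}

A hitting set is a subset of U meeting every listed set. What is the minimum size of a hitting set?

The 3 points {Q0, Q3, Q9} hit every block.
No choice of 2 points meets every block, so 3 is the minimum.

3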